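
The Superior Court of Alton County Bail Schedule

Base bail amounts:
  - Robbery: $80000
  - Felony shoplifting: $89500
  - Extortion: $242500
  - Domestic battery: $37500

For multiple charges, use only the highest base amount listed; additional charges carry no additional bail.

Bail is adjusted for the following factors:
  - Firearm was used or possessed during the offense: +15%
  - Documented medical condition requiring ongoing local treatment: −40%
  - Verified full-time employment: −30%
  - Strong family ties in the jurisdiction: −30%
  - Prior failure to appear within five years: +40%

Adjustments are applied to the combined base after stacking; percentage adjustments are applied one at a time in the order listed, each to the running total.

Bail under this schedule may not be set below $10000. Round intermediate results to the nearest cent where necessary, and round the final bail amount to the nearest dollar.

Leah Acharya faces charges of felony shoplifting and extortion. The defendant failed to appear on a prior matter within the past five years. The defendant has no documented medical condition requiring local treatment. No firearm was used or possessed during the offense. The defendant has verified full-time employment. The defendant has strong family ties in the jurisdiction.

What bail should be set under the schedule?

Base amounts from the schedule: felony shoplifting $89500; extortion $242500.
Stacking rule: use the highest base only. Highest is extortion at $242500. Combined base = $242500.
Verified full-time employment (−30%): $242500 × 0.7 = $169750.
Strong family ties in the jurisdiction (−30%): $169750 × 0.7 = $118825.
Prior failure to appear within five years (+40%): $118825 × 1.4 = $166355.
$166355 is at or above the $10000 minimum.

$166355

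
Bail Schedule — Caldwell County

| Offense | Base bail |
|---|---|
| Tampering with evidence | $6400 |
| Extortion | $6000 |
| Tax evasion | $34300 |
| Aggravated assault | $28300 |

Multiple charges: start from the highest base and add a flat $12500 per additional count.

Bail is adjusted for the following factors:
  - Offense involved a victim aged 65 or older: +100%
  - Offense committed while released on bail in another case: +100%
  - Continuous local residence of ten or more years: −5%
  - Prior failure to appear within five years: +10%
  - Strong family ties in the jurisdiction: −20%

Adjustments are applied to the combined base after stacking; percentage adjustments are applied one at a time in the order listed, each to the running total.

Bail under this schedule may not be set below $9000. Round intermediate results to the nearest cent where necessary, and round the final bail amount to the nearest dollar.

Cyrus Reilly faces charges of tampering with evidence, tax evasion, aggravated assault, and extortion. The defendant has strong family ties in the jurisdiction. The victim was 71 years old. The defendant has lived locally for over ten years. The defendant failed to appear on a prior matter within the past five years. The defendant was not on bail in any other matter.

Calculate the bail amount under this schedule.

$120050

Base amounts from the schedule: tampering with evidence $6400; tax evasion $34300; aggravated assault $28300; extortion $6000.
Stacking rule: highest base plus $12500 per additional charge. Highest is tax evasion at $34300; 3 additional charges → +$37500. Combined base = $71800.
Offense involved a victim aged 65 or older (+100%): $71800 × 2 = $143600.
Continuous local residence of ten or more years (−5%): $143600 × 0.95 = $136420.
Prior failure to appear within five years (+10%): $136420 × 1.1 = $150062.
Strong family ties in the jurisdiction (−20%): $150062 × 0.8 = $120049.60.
$120049.60 is at or above the $9000 minimum.
Rounded to the nearest dollar: $120050.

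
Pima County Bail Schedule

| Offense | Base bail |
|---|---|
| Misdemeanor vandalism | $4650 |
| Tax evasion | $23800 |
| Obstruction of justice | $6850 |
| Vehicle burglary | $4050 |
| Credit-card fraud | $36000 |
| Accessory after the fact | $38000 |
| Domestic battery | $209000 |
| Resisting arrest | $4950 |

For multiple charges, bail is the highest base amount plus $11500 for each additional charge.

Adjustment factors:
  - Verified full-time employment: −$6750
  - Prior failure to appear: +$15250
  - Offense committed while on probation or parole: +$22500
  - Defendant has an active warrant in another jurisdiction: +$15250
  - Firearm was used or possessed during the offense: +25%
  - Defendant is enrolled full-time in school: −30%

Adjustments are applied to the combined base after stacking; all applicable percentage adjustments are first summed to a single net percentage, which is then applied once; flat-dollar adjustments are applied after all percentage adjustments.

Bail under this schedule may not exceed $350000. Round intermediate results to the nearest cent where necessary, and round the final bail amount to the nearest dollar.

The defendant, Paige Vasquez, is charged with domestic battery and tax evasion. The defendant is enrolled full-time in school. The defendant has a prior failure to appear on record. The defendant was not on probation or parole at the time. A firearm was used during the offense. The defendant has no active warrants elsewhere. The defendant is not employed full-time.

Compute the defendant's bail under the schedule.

$224725

Base amounts from the schedule: domestic battery $209000; tax evasion $23800.
Stacking rule: highest base plus $11500 per additional charge. Highest is domestic battery at $209000; 1 additional charge → +$11500. Combined base = $220500.
Net percentage adjustment: +25% −30% = −5%. $220500 × 0.95 = $209475.
Prior failure to appear (+$15250 flat): $209475 + $15250 = $224725.
$224725 is within the $350000 maximum.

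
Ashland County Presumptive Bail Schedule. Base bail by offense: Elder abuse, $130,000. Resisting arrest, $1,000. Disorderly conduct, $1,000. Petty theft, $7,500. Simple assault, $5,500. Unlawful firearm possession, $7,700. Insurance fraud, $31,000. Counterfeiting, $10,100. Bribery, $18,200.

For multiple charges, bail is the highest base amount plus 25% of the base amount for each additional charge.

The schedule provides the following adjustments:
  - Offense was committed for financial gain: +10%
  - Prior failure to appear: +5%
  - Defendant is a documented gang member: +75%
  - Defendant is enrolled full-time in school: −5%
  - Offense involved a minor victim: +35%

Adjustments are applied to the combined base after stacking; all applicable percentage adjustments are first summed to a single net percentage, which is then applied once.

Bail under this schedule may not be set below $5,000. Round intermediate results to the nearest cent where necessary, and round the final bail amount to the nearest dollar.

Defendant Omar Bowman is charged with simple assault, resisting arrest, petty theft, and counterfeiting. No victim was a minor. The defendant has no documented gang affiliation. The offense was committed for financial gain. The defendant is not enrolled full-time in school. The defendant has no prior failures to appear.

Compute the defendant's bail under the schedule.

$14,960

Base amounts from the schedule: simple assault $5,500; resisting arrest $1,000; petty theft $7,500; counterfeiting $10,100.
Stacking rule: highest base plus 25% of each additional charge. Highest is counterfeiting at $10,100. Additional: $5,500 × 25% = $1,375; $1,000 × 25% = $250; $7,500 × 25% = $1,875. Combined base = $10,100 + $3,500 = $13,600.
Offense was committed for financial gain (+10%): $13,600 × 1.1 = $14,960.
$14,960 is at or above the $5,000 minimum.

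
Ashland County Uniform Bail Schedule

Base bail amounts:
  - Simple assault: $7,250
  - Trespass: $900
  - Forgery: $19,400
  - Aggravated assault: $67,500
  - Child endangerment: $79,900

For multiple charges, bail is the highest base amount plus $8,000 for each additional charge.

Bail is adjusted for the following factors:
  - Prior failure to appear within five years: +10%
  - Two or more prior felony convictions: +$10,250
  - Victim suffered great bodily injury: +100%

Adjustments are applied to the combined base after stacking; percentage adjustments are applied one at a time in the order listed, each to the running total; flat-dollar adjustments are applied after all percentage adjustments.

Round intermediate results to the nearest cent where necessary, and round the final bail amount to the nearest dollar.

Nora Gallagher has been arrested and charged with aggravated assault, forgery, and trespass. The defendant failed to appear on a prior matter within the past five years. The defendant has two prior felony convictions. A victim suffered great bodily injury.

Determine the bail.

$193,950

Base amounts from the schedule: aggravated assault $67,500; forgery $19,400; trespass $900.
Stacking rule: highest base plus $8,000 per additional charge. Highest is aggravated assault at $67,500; 2 additional charges → +$16,000. Combined base = $83,500.
Prior failure to appear within five years (+10%): $83,500 × 1.1 = $91,850.
Victim suffered great bodily injury (+100%): $91,850 × 2 = $183,700.
Two or more prior felony convictions (+$10,250 flat): $183,700 + $10,250 = $193,950.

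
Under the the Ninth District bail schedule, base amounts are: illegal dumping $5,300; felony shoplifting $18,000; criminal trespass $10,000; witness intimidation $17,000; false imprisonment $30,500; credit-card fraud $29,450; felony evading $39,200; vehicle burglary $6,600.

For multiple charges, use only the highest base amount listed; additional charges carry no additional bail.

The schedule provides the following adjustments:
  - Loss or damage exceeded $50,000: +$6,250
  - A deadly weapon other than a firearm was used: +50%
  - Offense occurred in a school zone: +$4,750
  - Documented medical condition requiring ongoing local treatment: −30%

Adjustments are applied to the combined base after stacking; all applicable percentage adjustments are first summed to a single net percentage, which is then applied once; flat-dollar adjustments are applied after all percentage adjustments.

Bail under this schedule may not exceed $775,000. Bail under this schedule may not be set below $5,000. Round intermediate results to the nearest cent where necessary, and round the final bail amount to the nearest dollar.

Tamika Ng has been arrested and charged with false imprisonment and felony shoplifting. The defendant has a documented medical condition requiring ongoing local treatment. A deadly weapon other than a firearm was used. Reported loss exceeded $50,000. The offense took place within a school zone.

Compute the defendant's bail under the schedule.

Base amounts from the schedule: false imprisonment $30,500; felony shoplifting $18,000.
Stacking rule: use the highest base only. Highest is false imprisonment at $30,500. Combined base = $30,500.
Net percentage adjustment: +50% −30% = +20%. $30,500 × 1.2 = $36,600.
Loss or damage exceeded $50,000 (+$6,250 flat): $36,600 + $6,250 = $42,850.
Offense occurred in a school zone (+$4,750 flat): $42,850 + $4,750 = $47,600.
$47,600 is within the $775,000 maximum.
$47,600 is at or above the $5,000 minimum.

$47,600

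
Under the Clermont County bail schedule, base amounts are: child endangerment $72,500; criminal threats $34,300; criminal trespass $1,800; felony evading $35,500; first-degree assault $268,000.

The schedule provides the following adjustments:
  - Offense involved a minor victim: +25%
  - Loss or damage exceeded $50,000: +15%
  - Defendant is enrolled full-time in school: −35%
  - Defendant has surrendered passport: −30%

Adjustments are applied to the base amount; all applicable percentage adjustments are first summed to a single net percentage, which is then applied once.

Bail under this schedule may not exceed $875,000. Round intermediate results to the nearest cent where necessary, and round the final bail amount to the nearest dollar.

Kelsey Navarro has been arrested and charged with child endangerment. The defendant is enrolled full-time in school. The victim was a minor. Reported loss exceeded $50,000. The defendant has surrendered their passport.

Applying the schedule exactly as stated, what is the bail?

$54,375

Base amounts from the schedule: child endangerment $72,500.
Single charge. Combined base = $72,500.
Net percentage adjustment: +25% +15% −35% −30% = −25%. $72,500 × 0.75 = $54,375.
$54,375 is within the $875,000 maximum.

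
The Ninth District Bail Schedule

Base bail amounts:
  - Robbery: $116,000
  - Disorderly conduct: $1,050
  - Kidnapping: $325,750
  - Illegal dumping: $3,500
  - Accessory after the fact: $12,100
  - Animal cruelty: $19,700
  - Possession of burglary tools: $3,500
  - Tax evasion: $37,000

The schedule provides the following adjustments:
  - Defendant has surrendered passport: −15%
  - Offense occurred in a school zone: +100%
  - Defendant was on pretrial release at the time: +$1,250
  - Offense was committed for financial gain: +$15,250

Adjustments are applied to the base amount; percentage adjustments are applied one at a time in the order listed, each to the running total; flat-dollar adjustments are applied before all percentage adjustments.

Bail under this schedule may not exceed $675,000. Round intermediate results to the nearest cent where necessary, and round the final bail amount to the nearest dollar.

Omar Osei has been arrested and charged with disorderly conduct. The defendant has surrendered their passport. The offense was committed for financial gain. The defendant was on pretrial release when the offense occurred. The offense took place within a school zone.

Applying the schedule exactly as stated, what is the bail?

Base amounts from the schedule: disorderly conduct $1,050.
Single charge. Combined base = $1,050.
Defendant was on pretrial release at the time (+$1,250 flat): $1,050 + $1,250 = $2,300.
Offense was committed for financial gain (+$15,250 flat): $2,300 + $15,250 = $17,550.
Defendant has surrendered passport (−15%): $17,550 × 0.85 = $14,917.50.
Offense occurred in a school zone (+100%): $14,917.50 × 2 = $29,835.
$29,835 is within the $675,000 maximum.

$29,835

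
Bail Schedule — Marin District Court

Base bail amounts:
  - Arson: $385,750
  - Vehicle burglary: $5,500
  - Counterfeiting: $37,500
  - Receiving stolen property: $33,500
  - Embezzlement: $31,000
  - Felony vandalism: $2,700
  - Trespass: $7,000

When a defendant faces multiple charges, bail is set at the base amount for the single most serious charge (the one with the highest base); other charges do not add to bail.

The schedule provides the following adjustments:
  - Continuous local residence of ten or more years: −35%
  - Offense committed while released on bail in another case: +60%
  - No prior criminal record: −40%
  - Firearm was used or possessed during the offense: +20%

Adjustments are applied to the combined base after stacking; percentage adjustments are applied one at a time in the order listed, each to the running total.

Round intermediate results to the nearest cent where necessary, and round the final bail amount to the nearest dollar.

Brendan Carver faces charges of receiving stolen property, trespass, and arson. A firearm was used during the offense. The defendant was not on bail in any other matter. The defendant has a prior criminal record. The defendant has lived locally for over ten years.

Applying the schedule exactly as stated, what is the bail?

Base amounts from the schedule: receiving stolen property $33,500; trespass $7,000; arson $385,750.
Stacking rule: use the highest base only. Highest is arson at $385,750. Combined base = $385,750.
Continuous local residence of ten or more years (−35%): $385,750 × 0.65 = $250,737.50.
Firearm was used or possessed during the offense (+20%): $250,737.50 × 1.2 = $300,885.

$300,885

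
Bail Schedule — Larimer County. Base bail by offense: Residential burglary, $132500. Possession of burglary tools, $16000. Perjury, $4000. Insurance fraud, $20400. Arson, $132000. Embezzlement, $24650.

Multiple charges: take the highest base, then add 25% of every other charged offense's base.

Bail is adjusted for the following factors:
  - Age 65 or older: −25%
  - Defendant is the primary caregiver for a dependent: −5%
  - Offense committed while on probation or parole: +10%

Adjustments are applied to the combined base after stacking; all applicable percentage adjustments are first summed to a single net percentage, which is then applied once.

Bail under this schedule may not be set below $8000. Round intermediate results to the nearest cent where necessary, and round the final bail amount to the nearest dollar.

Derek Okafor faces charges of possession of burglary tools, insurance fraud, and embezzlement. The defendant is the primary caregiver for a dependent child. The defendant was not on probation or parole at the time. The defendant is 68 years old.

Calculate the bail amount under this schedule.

$23625

Base amounts from the schedule: possession of burglary tools $16000; insurance fraud $20400; embezzlement $24650.
Stacking rule: highest base plus 25% of each additional charge. Highest is embezzlement at $24650. Additional: $16000 × 25% = $4000; $20400 × 25% = $5100. Combined base = $24650 + $9100 = $33750.
Net percentage adjustment: −25% −5% = −30%. $33750 × 0.7 = $23625.
$23625 is at or above the $8000 minimum.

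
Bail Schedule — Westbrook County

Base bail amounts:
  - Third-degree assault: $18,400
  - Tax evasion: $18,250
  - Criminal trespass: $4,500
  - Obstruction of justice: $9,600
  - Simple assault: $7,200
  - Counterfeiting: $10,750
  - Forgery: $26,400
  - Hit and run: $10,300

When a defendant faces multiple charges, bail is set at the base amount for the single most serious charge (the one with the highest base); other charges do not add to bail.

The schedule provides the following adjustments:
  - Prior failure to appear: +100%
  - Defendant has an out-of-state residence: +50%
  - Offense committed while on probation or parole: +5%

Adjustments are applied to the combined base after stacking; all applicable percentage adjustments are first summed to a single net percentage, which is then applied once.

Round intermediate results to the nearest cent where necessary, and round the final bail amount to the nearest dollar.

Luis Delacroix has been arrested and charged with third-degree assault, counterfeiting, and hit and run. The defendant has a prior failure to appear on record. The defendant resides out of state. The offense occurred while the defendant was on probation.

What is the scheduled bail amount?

Base amounts from the schedule: third-degree assault $18,400; counterfeiting $10,750; hit and run $10,300.
Stacking rule: use the highest base only. Highest is third-degree assault at $18,400. Combined base = $18,400.
Net percentage adjustment: +100% +50% +5% = +155%. $18,400 × 2.55 = $46,920.

$46,920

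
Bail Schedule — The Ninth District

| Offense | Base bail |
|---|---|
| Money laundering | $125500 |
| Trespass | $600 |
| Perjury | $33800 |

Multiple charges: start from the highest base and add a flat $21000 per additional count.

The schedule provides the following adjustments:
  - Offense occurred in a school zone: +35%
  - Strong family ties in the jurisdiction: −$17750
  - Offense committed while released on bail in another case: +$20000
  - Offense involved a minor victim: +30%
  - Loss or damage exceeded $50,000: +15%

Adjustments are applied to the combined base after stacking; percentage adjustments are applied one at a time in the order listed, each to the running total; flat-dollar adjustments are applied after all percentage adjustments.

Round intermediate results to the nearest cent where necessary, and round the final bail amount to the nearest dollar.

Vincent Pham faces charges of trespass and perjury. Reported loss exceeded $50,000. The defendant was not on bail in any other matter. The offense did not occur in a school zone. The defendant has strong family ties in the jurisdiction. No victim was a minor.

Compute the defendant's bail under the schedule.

$45270

Base amounts from the schedule: trespass $600; perjury $33800.
Stacking rule: highest base plus $21000 per additional charge. Highest is perjury at $33800; 1 additional charge → +$21000. Combined base = $54800.
Loss or damage exceeded $50,000 (+15%): $54800 × 1.15 = $63020.
Strong family ties in the jurisdiction (−$17750 flat): $63020 − $17750 = $45270.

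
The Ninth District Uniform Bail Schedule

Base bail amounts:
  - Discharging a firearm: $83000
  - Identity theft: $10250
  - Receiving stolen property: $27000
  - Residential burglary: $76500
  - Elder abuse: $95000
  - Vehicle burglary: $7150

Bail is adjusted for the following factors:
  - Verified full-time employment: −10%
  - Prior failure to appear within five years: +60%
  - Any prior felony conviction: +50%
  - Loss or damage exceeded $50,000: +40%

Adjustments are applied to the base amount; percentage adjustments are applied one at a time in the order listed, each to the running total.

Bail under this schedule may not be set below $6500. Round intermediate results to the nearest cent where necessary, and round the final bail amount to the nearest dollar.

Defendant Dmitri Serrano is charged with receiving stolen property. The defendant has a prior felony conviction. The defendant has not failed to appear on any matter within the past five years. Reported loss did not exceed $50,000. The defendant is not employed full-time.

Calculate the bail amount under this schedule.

$40500

Base amounts from the schedule: receiving stolen property $27000.
Single charge. Combined base = $27000.
Any prior felony conviction (+50%): $27000 × 1.5 = $40500.
$40500 is at or above the $6500 minimum.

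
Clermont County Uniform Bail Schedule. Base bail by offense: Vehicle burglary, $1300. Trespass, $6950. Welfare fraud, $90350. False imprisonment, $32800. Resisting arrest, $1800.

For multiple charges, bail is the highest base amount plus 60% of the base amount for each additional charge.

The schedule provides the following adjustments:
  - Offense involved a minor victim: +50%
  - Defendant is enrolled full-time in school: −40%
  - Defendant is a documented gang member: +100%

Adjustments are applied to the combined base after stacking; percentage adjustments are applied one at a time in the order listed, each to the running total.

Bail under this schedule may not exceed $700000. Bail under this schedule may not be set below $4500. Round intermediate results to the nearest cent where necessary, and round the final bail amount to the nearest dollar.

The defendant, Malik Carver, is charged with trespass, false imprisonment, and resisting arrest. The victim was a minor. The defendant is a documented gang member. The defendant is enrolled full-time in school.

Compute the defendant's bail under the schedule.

Base amounts from the schedule: trespass $6950; false imprisonment $32800; resisting arrest $1800.
Stacking rule: highest base plus 60% of each additional charge. Highest is false imprisonment at $32800. Additional: $6950 × 60% = $4170; $1800 × 60% = $1080. Combined base = $32800 + $5250 = $38050.
Offense involved a minor victim (+50%): $38050 × 1.5 = $57075.
Defendant is enrolled full-time in school (−40%): $57075 × 0.6 = $34245.
Defendant is a documented gang member (+100%): $34245 × 2 = $68490.
$68490 is within the $700000 maximum.
$68490 is at or above the $4500 minimum.

$68490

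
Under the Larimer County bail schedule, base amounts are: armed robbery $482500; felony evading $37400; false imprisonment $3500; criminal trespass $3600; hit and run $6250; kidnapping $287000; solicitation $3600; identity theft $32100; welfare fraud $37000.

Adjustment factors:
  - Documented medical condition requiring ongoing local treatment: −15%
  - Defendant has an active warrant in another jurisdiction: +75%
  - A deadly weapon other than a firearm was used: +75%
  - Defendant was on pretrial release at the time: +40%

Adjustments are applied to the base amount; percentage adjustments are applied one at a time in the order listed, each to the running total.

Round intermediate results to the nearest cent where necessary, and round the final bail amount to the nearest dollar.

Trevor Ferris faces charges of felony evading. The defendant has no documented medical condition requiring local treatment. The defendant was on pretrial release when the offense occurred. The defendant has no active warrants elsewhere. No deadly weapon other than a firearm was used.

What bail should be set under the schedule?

Base amounts from the schedule: felony evading $37400.
Single charge. Combined base = $37400.
Defendant was on pretrial release at the time (+40%): $37400 × 1.4 = $52360.

$52360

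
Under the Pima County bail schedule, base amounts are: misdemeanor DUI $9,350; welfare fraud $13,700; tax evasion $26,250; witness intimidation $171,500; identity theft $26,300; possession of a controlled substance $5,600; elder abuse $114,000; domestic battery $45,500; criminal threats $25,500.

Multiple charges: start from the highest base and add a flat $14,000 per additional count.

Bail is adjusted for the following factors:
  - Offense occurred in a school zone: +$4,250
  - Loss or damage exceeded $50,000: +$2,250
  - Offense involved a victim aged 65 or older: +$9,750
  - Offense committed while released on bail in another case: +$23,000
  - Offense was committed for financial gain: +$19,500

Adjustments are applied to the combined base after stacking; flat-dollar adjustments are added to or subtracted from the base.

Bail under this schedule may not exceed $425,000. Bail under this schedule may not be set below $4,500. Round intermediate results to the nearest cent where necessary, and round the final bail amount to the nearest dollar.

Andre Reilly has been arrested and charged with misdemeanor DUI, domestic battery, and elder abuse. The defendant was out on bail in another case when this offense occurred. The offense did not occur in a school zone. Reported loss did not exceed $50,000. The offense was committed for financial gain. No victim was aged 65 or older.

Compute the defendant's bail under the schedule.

$184,500

Base amounts from the schedule: misdemeanor DUI $9,350; domestic battery $45,500; elder abuse $114,000.
Stacking rule: highest base plus $14,000 per additional charge. Highest is elder abuse at $114,000; 2 additional charges → +$28,000. Combined base = $142,000.
Offense committed while released on bail in another case (+$23,000 flat): $142,000 + $23,000 = $165,000.
Offense was committed for financial gain (+$19,500 flat): $165,000 + $19,500 = $184,500.
$184,500 is within the $425,000 maximum.
$184,500 is at or above the $4,500 minimum.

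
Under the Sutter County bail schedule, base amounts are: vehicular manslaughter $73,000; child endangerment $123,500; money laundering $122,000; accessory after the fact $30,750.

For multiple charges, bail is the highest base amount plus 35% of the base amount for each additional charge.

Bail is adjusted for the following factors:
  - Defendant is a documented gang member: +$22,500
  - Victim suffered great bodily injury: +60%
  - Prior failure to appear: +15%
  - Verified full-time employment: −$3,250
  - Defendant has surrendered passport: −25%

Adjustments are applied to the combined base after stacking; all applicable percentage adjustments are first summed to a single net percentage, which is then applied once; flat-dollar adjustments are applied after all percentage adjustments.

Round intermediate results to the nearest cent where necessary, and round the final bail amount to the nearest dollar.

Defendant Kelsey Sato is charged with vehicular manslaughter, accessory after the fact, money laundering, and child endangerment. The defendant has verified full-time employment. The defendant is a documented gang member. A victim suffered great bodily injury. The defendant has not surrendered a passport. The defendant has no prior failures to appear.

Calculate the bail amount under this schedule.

$343,270

Base amounts from the schedule: vehicular manslaughter $73,000; accessory after the fact $30,750; money laundering $122,000; child endangerment $123,500.
Stacking rule: highest base plus 35% of each additional charge. Highest is child endangerment at $123,500. Additional: $73,000 × 35% = $25,550; $30,750 × 35% = $10,762.50; $122,000 × 35% = $42,700. Combined base = $123,500 + $79,012.50 = $202,512.50.
Victim suffered great bodily injury (+60%): $202,512.50 × 1.6 = $324,020.
Defendant is a documented gang member (+$22,500 flat): $324,020 + $22,500 = $346,520.
Verified full-time employment (−$3,250 flat): $346,520 − $3,250 = $343,270.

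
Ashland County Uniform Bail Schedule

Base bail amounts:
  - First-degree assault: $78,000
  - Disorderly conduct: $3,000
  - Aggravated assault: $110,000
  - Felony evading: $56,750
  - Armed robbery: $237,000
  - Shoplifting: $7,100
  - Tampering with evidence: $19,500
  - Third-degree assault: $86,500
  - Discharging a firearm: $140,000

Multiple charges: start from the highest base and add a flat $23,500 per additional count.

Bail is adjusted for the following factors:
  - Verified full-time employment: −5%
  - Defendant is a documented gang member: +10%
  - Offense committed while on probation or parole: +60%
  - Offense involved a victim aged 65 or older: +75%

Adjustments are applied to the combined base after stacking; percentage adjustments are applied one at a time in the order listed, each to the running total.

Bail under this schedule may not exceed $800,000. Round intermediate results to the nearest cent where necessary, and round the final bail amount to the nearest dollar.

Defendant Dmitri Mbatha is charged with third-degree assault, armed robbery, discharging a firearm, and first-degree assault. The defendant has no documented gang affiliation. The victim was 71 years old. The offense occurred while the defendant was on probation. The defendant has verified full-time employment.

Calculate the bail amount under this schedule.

$800,000

Base amounts from the schedule: third-degree assault $86,500; armed robbery $237,000; discharging a firearm $140,000; first-degree assault $78,000.
Stacking rule: highest base plus $23,500 per additional charge. Highest is armed robbery at $237,000; 3 additional charges → +$70,500. Combined base = $307,500.
Verified full-time employment (−5%): $307,500 × 0.95 = $292,125.
Offense committed while on probation or parole (+60%): $292,125 × 1.6 = $467,400.
Offense involved a victim aged 65 or older (+75%): $467,400 × 1.75 = $817,950.
Result $817,950 exceeds the maximum of $800,000; bail is capped at $800,000.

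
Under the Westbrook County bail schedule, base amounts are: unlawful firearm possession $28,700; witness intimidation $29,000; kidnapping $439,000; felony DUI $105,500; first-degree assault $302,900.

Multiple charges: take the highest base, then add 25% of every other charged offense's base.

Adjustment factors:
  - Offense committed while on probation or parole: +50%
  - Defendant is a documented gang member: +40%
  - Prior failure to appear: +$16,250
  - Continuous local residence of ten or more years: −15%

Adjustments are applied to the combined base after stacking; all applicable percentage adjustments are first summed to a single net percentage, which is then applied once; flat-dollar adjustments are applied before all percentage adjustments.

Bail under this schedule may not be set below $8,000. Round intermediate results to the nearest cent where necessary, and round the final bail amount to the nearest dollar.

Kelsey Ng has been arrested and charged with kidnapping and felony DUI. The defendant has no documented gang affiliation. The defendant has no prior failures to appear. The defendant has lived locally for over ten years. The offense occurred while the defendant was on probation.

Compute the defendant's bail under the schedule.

$628,256

Base amounts from the schedule: kidnapping $439,000; felony DUI $105,500.
Stacking rule: highest base plus 25% of each additional charge. Highest is kidnapping at $439,000. Additional: $105,500 × 25% = $26,375. Combined base = $439,000 + $26,375 = $465,375.
Net percentage adjustment: +50% −15% = +35%. $465,375 × 1.35 = $628,256.25.
$628,256.25 is at or above the $8,000 minimum.
Rounded to the nearest dollar: $628,256.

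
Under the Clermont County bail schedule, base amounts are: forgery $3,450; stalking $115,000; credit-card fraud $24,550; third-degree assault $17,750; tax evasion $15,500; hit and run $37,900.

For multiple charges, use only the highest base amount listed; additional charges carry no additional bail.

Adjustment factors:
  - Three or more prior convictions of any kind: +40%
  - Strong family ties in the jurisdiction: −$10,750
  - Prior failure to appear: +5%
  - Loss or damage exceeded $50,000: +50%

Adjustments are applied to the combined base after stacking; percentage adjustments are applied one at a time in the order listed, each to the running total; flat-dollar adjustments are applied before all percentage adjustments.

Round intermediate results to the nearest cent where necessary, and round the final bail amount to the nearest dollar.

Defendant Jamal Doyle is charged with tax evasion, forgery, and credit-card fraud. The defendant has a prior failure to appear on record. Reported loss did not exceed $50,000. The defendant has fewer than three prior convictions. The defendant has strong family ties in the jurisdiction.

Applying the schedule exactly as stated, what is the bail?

$14,490

Base amounts from the schedule: tax evasion $15,500; forgery $3,450; credit-card fraud $24,550.
Stacking rule: use the highest base only. Highest is credit-card fraud at $24,550. Combined base = $24,550.
Strong family ties in the jurisdiction (−$10,750 flat): $24,550 − $10,750 = $13,800.
Prior failure to appear (+5%): $13,800 × 1.05 = $14,490.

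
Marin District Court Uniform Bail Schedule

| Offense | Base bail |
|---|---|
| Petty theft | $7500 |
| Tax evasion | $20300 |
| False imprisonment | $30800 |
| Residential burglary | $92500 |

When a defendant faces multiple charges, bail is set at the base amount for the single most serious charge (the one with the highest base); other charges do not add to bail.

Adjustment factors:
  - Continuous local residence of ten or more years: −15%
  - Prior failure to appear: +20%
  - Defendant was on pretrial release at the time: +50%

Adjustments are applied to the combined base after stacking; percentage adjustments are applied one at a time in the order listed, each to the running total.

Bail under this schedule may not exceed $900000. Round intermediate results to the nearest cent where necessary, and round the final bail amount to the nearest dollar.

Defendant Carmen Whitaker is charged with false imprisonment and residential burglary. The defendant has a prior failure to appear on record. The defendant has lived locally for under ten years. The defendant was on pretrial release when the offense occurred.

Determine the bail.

$166500

Base amounts from the schedule: false imprisonment $30800; residential burglary $92500.
Stacking rule: use the highest base only. Highest is residential burglary at $92500. Combined base = $92500.
Prior failure to appear (+20%): $92500 × 1.2 = $111000.
Defendant was on pretrial release at the time (+50%): $111000 × 1.5 = $166500.
$166500 is within the $900000 maximum.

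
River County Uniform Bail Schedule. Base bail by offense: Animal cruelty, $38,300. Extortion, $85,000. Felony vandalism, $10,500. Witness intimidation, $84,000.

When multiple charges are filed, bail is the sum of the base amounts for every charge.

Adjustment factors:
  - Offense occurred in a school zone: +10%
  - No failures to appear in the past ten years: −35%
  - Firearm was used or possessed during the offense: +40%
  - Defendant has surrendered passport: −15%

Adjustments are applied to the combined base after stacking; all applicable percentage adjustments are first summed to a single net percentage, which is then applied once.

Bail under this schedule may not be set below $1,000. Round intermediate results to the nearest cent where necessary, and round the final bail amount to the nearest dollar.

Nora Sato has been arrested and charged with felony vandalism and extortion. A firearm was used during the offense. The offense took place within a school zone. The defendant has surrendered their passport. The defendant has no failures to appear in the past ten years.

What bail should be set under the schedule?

$95,500

Base amounts from the schedule: felony vandalism $10,500; extortion $85,000.
Stacking rule: sum of all bases. $10,500 + $85,000 = $95,500.
Net percentage adjustment: +10% −35% +40% −15% = +0%. $95,500 × 1 = $95,500.
$95,500 is at or above the $1,000 minimum.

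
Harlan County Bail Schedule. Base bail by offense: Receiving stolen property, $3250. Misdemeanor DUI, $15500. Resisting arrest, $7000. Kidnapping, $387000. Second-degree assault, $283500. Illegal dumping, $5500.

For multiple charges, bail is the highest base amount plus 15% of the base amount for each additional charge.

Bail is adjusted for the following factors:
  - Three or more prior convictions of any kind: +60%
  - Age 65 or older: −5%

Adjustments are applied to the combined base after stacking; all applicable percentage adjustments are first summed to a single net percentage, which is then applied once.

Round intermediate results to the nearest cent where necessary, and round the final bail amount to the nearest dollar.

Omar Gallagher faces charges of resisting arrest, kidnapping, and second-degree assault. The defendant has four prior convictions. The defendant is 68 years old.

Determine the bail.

Base amounts from the schedule: resisting arrest $7000; kidnapping $387000; second-degree assault $283500.
Stacking rule: highest base plus 15% of each additional charge. Highest is kidnapping at $387000. Additional: $7000 × 15% = $1050; $283500 × 15% = $42525. Combined base = $387000 + $43575 = $430575.
Net percentage adjustment: +60% −5% = +55%. $430575 × 1.55 = $667391.25.
Rounded to the nearest dollar: $667391.

$667391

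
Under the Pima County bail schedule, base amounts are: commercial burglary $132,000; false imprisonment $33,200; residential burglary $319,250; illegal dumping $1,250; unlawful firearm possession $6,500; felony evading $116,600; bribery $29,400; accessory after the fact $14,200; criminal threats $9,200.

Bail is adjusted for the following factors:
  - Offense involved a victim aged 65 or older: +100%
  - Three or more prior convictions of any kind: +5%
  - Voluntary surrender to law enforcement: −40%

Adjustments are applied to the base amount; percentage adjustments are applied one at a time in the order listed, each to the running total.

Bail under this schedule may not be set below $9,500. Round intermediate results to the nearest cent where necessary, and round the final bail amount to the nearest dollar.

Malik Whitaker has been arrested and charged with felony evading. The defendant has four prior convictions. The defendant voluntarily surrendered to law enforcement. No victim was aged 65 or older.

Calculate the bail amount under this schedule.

$73,458

Base amounts from the schedule: felony evading $116,600.
Single charge. Combined base = $116,600.
Three or more prior convictions of any kind (+5%): $116,600 × 1.05 = $122,430.
Voluntary surrender to law enforcement (−40%): $122,430 × 0.6 = $73,458.
$73,458 is at or above the $9,500 minimum.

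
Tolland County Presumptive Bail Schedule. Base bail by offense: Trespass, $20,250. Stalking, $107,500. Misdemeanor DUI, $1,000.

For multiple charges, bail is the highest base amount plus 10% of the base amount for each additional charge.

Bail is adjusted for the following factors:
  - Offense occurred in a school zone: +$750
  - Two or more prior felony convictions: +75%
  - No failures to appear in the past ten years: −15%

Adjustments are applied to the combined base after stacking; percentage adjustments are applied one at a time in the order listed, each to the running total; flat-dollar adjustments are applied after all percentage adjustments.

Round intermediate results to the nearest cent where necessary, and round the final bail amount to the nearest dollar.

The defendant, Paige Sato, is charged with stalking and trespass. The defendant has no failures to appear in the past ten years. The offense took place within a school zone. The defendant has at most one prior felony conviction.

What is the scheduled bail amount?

Base amounts from the schedule: stalking $107,500; trespass $20,250.
Stacking rule: highest base plus 10% of each additional charge. Highest is stalking at $107,500. Additional: $20,250 × 10% = $2,025. Combined base = $107,500 + $2,025 = $109,525.
No failures to appear in the past ten years (−15%): $109,525 × 0.85 = $93,096.25.
Offense occurred in a school zone (+$750 flat): $93,096.25 + $750 = $93,846.25.
Rounded to the nearest dollar: $93,846.

$93,846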